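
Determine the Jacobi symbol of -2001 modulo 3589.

(-2001 / 3589)
  = (1588 / 3589)    [-2001 ≡ 1588 mod 3589]
  = (397 / 3589)    [3589 ≡ 5 mod 8 ⇒ (2 / 3589)^2 = +1]
  = (3589 / 397)    [QR: 397 ≡ 1 mod 4, sign kept]
  = (16 / 397)    [3589 ≡ 16 mod 397]
  = (1 / 397)    [397 ≡ 5 mod 8 ⇒ (2 / 397)^4 = +1]
  = 1    [(1 / 397) = 1]

1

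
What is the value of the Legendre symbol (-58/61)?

(-58/61)
  = (3/61)    [-58 ≡ 3 mod 61]
  = (61/3)    [QR: 61 ≡ 1 mod 4, sign kept]
  = (1/3)    [61 ≡ 1 mod 3]
  = 1    [(1/3) = 1]

1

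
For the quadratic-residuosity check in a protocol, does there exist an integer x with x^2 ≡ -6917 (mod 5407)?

yes

Pull out -1: (-6917/5407) = (-1/5407)·(6917/5407). Since 5407 ≡ 3 (mod 4), (-1/5407) = -1. Now have -(6917/5407).
Reduce the numerator: 6917 ≡ 1510 (mod 5407), so (6917/5407) = (1510/5407).
Factor out 2: 1510 = 2·755. Since 5407 ≡ 7 (mod 8), (2/5407) = +1. Now have -(755/5407).
Both 755 ≡ 3 and 5407 ≡ 3 (mod 4), so reciprocity gives (755/5407) = -(5407/755). Reduce: 5407 ≡ 122 (mod 755). Now have (122/755).
Factor out 2: 122 = 2·61. Since 755 ≡ 3 (mod 8), (2/755) = -1. Now have -(61/755).
61 ≡ 1 (mod 4), so quadratic reciprocity gives (61/755) = (755/61). Reduce: 755 ≡ 23 (mod 61). Now have -(23/61).
61 ≡ 1 (mod 4), so quadratic reciprocity gives (23/61) = (61/23). Reduce: 61 ≡ 15 (mod 23). Now have -(15/23).
Both 15 ≡ 3 and 23 ≡ 3 (mod 4), so reciprocity gives (15/23) = -(23/15). Reduce: 23 ≡ 8 (mod 15). Now have (8/15).
Factor out 2: 8 = 2^3. Since 15 ≡ 7 (mod 8), (2/15) = +1, and (2/15)^3 = +1. Now have (1/15).
(1/15) = 1. Collecting the sign factors: 1.
(-6917/5407) = 1, and 5407 is prime, so -6917 is a quadratic residue mod 5407.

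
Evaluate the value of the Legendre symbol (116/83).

1

(116/83)
  = (33/83)    [116 ≡ 33 mod 83]
  = (83/33)    [QR: 33 ≡ 1 mod 4, sign kept]
  = (17/33)    [83 ≡ 17 mod 33]
  = (33/17)    [QR: 17 ≡ 1 mod 4, sign kept]
  = (16/17)    [33 ≡ 16 mod 17]
  = (1/17)    [17 ≡ 1 mod 8 ⇒ (2/17)^4 = +1]
  = 1    [(1/17) = 1]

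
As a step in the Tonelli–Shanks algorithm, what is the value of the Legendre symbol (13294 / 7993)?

Reduce the numerator: 13294 ≡ 5301 (mod 7993), so (13294 / 7993) = (5301 / 7993).
5301 ≡ 1 (mod 4), so quadratic reciprocity gives (5301 / 7993) = (7993 / 5301). Reduce: 7993 ≡ 2692 (mod 5301). Now have (2692 / 5301).
Factor out 2: 2692 = 2^2·673. Since 5301 ≡ 5 (mod 8), (2 / 5301) = -1, and (2 / 5301)^2 = +1. Now have (673 / 5301).
673 ≡ 1 (mod 4), so quadratic reciprocity gives (673 / 5301) = (5301 / 673). Reduce: 5301 ≡ 590 (mod 673). Now have (590 / 673).
Factor out 2: 590 = 2·295. Since 673 ≡ 1 (mod 8), (2 / 673) = +1. Now have (295 / 673).
673 ≡ 1 (mod 4), so quadratic reciprocity gives (295 / 673) = (673 / 295). Reduce: 673 ≡ 83 (mod 295). Now have (83 / 295).
Both 83 ≡ 3 and 295 ≡ 3 (mod 4), so reciprocity gives (83 / 295) = -(295 / 83). Reduce: 295 ≡ 46 (mod 83). Now have -(46 / 83).
Factor out 2: 46 = 2·23. Since 83 ≡ 3 (mod 8), (2 / 83) = -1. Now have (23 / 83).
Both 23 ≡ 3 and 83 ≡ 3 (mod 4), so reciprocity gives (23 / 83) = -(83 / 23). Reduce: 83 ≡ 14 (mod 23). Now have -(14 / 23).
Factor out 2: 14 = 2·7. Since 23 ≡ 7 (mod 8), (2 / 23) = +1. Now have -(7 / 23).
Both 7 ≡ 3 and 23 ≡ 3 (mod 4), so reciprocity gives (7 / 23) = -(23 / 7). Reduce: 23 ≡ 2 (mod 7). Now have (2 / 7).
Factor out 2: 2 = 2. Since 7 ≡ 7 (mod 8), (2 / 7) = +1. Now have (1 / 7).
(1 / 7) = 1. Collecting the sign factors: 1.

1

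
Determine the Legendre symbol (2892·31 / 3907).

By multiplicativity, (2892·31 / 3907) = (2892 / 3907)·(31 / 3907).
First factor (2892 / 3907):
(2892 / 3907)
  = (723 / 3907)    [3907 ≡ 3 mod 8 ⇒ (2 / 3907)^2 = +1]
  = -(3907 / 723)    [QR: both ≡ 3 mod 4, sign flips]
  = -(292 / 723)    [3907 ≡ 292 mod 723]
  = -(73 / 723)    [723 ≡ 3 mod 8 ⇒ (2 / 723)^2 = +1]
  = -(723 / 73)    [QR: 73 ≡ 1 mod 4, sign kept]
  = -(66 / 73)    [723 ≡ 66 mod 73]
  = -(33 / 73)    [73 ≡ 1 mod 8 ⇒ (2 / 73) = +1]
  = -(73 / 33)    [QR: 33 ≡ 1 mod 4, sign kept]
  = -(7 / 33)    [73 ≡ 7 mod 33]
  = -(33 / 7)    [QR: 33 ≡ 1 mod 4, sign kept]
  = -(5 / 7)    [33 ≡ 5 mod 7]
  = -(7 / 5)    [QR: 5 ≡ 1 mod 4, sign kept]
  = -(2 / 5)    [7 ≡ 2 mod 5]
  = (1 / 5)    [5 ≡ 5 mod 8 ⇒ (2 / 5) = -1]
  = 1    [(1 / 5) = 1]
Second factor (31 / 3907):
(31 / 3907)
  = -(3907 / 31)    [QR: both ≡ 3 mod 4, sign flips]
  = -(1 / 31)    [3907 ≡ 1 mod 31]
  = -1    [(1 / 31) = 1]
Product: (1)·(-1) = -1.

-1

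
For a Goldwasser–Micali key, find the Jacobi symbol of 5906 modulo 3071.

1

Reduce the numerator: 5906 ≡ 2835 (mod 3071), so (5906 / 3071) = (2835 / 3071).
Both 2835 ≡ 3 and 3071 ≡ 3 (mod 4), so reciprocity gives (2835 / 3071) = -(3071 / 2835). Reduce: 3071 ≡ 236 (mod 2835). Now have -(236 / 2835).
Factor out 2: 236 = 2^2·59. Since 2835 ≡ 3 (mod 8), (2 / 2835) = -1, and (2 / 2835)^2 = +1. Now have -(59 / 2835).
Both 59 ≡ 3 and 2835 ≡ 3 (mod 4), so reciprocity gives (59 / 2835) = -(2835 / 59). Reduce: 2835 ≡ 3 (mod 59). Now have (3 / 59).
Both 3 ≡ 3 and 59 ≡ 3 (mod 4), so reciprocity gives (3 / 59) = -(59 / 3). Reduce: 59 ≡ 2 (mod 3). Now have -(2 / 3).
Factor out 2: 2 = 2. Since 3 ≡ 3 (mod 8), (2 / 3) = -1. Now have (1 / 3).
(1 / 3) = 1. Collecting the sign factors: 1.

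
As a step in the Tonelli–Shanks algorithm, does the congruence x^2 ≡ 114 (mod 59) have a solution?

(114/59)
  = (55/59)    [114 ≡ 55 mod 59]
  = -(59/55)    [QR: both ≡ 3 mod 4, sign flips]
  = -(4/55)    [59 ≡ 4 mod 55]
  = -(1/55)    [55 ≡ 7 mod 8 ⇒ (2/55)^2 = +1]
  = -1    [(1/55) = 1]
The Legendre symbol is -1, so x^2 ≡ 114 (mod 59) has no solution.

no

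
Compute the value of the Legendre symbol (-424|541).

-1

Reduce the numerator: -424 ≡ 117 (mod 541), so (-424|541) = (117|541).
117 ≡ 1 (mod 4), so quadratic reciprocity gives (117|541) = (541|117). Reduce: 541 ≡ 73 (mod 117). Now have (73|117).
73 ≡ 1 (mod 4), so quadratic reciprocity gives (73|117) = (117|73). Reduce: 117 ≡ 44 (mod 73). Now have (44|73).
Factor out 2: 44 = 2^2·11. Since 73 ≡ 1 (mod 8), (2|73) = +1, and (2|73)^2 = +1. Now have (11|73).
73 ≡ 1 (mod 4), so quadratic reciprocity gives (11|73) = (73|11). Reduce: 73 ≡ 7 (mod 11). Now have (7|11).
Both 7 ≡ 3 and 11 ≡ 3 (mod 4), so reciprocity gives (7|11) = -(11|7). Reduce: 11 ≡ 4 (mod 7). Now have -(4|7).
Factor out 2: 4 = 2^2. Since 7 ≡ 7 (mod 8), (2|7) = +1, and (2|7)^2 = +1. Now have -(1|7).
(1|7) = 1. Collecting the sign factors: -1.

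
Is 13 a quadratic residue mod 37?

13 ≡ 1 (mod 4), so quadratic reciprocity gives (13|37) = (37|13). Reduce: 37 ≡ 11 (mod 13). Now have (11|13).
13 ≡ 1 (mod 4), so quadratic reciprocity gives (11|13) = (13|11). Reduce: 13 ≡ 2 (mod 11). Now have (2|11).
Factor out 2: 2 = 2. Since 11 ≡ 3 (mod 8), (2|11) = -1. Now have -(1|11).
(1|11) = 1. Collecting the sign factors: -1.
The Legendre symbol is -1, so x^2 ≡ 13 (mod 37) has no solution.

no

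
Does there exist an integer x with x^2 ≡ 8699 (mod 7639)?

yes

Reduce the numerator: 8699 ≡ 1060 (mod 7639), so (8699/7639) = (1060/7639).
Factor out 2: 1060 = 2^2·265. Since 7639 ≡ 7 (mod 8), (2/7639) = +1, and (2/7639)^2 = +1. Now have (265/7639).
265 ≡ 1 (mod 4), so quadratic reciprocity gives (265/7639) = (7639/265). Reduce: 7639 ≡ 219 (mod 265). Now have (219/265).
265 ≡ 1 (mod 4), so quadratic reciprocity gives (219/265) = (265/219). Reduce: 265 ≡ 46 (mod 219). Now have (46/219).
Factor out 2: 46 = 2·23. Since 219 ≡ 3 (mod 8), (2/219) = -1. Now have -(23/219).
Both 23 ≡ 3 and 219 ≡ 3 (mod 4), so reciprocity gives (23/219) = -(219/23). Reduce: 219 ≡ 12 (mod 23). Now have (12/23).
Factor out 2: 12 = 2^2·3. Since 23 ≡ 7 (mod 8), (2/23) = +1, and (2/23)^2 = +1. Now have (3/23).
Both 3 ≡ 3 and 23 ≡ 3 (mod 4), so reciprocity gives (3/23) = -(23/3). Reduce: 23 ≡ 2 (mod 3). Now have -(2/3).
Factor out 2: 2 = 2. Since 3 ≡ 3 (mod 8), (2/3) = -1. Now have (1/3).
(1/3) = 1. Collecting the sign factors: 1.
(8699/7639) = 1, and 7639 is prime, so 8699 is a quadratic residue mod 7639.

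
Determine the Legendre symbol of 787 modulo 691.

Reduce the numerator: 787 ≡ 96 (mod 691), so (787/691) = (96/691).
Factor out 2: 96 = 2^5·3. Since 691 ≡ 3 (mod 8), (2/691) = -1, and (2/691)^5 = -1. Now have -(3/691).
Both 3 ≡ 3 and 691 ≡ 3 (mod 4), so reciprocity gives (3/691) = -(691/3). Reduce: 691 ≡ 1 (mod 3). Now have (1/3).
(1/3) = 1. Collecting the sign factors: 1.

1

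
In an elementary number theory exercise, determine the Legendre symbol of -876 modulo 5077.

(-876/5077)
  = (4201/5077)    [-876 ≡ 4201 mod 5077]
  = (5077/4201)    [QR: 4201 ≡ 1 mod 4, sign kept]
  = (876/4201)    [5077 ≡ 876 mod 4201]
  = (219/4201)    [4201 ≡ 1 mod 8 ⇒ (2/4201)^2 = +1]
  = (4201/219)    [QR: 4201 ≡ 1 mod 4, sign kept]
  = (40/219)    [4201 ≡ 40 mod 219]
  = -(5/219)    [219 ≡ 3 mod 8 ⇒ (2/219)^3 = -1]
  = -(219/5)    [QR: 5 ≡ 1 mod 4, sign kept]
  = -(4/5)    [219 ≡ 4 mod 5]
  = -(1/5)    [5 ≡ 5 mod 8 ⇒ (2/5)^2 = +1]
  = -1    [(1/5) = 1]

-1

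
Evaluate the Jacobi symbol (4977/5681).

1

(4977/5681)
  = (5681/4977)    [QR: 4977 ≡ 1 mod 4, sign kept]
  = (704/4977)    [5681 ≡ 704 mod 4977]
  = (11/4977)    [4977 ≡ 1 mod 8 ⇒ (2/4977)^6 = +1]
  = (4977/11)    [QR: 4977 ≡ 1 mod 4, sign kept]
  = (5/11)    [4977 ≡ 5 mod 11]
  = (11/5)    [QR: 5 ≡ 1 mod 4, sign kept]
  = (1/5)    [11 ≡ 1 mod 5]
  = 1    [(1/5) = 1]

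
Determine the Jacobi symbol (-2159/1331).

-1

(-2159/1331)
  = -(2159/1331)    [1331 ≡ 3 mod 4 ⇒ (-1/1331) = -1]
  = -(828/1331)    [2159 ≡ 828 mod 1331]
  = -(207/1331)    [1331 ≡ 3 mod 8 ⇒ (2/1331)^2 = +1]
  = (1331/207)    [QR: both ≡ 3 mod 4, sign flips]
  = (89/207)    [1331 ≡ 89 mod 207]
  = (207/89)    [QR: 89 ≡ 1 mod 4, sign kept]
  = (29/89)    [207 ≡ 29 mod 89]
  = (89/29)    [QR: 29 ≡ 1 mod 4, sign kept]
  = (2/29)    [89 ≡ 2 mod 29]
  = -(1/29)    [29 ≡ 5 mod 8 ⇒ (2/29) = -1]
  = -1    [(1/29) = 1]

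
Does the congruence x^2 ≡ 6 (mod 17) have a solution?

Factor out 2: 6 = 2·3. Since 17 ≡ 1 (mod 8), (2/17) = +1. Now have (3/17).
17 ≡ 1 (mod 4), so quadratic reciprocity gives (3/17) = (17/3). Reduce: 17 ≡ 2 (mod 3). Now have (2/3).
Factor out 2: 2 = 2. Since 3 ≡ 3 (mod 8), (2/3) = -1. Now have -(1/3).
(1/3) = 1. Collecting the sign factors: -1.
The Legendre symbol is -1, so x^2 ≡ 6 (mod 17) has no solution.

no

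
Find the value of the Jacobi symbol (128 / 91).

(128 / 91)
  = (37 / 91)    [128 ≡ 37 mod 91]
  = (91 / 37)    [QR: 37 ≡ 1 mod 4, sign kept]
  = (17 / 37)    [91 ≡ 17 mod 37]
  = (37 / 17)    [QR: 17 ≡ 1 mod 4, sign kept]
  = (3 / 17)    [37 ≡ 3 mod 17]
  = (17 / 3)    [QR: 17 ≡ 1 mod 4, sign kept]
  = (2 / 3)    [17 ≡ 2 mod 3]
  = -(1 / 3)    [3 ≡ 3 mod 8 ⇒ (2 / 3) = -1]
  = -1    [(1 / 3) = 1]

-1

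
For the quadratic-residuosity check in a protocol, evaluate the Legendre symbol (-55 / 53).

(-55 / 53)
  = (55 / 53)    [53 ≡ 1 mod 4 ⇒ (-1 / 53) = +1]
  = (2 / 53)    [55 ≡ 2 mod 53]
  = -(1 / 53)    [53 ≡ 5 mod 8 ⇒ (2 / 53) = -1]
  = -1    [(1 / 53) = 1]

-1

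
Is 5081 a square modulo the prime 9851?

5081 ≡ 1 (mod 4), so quadratic reciprocity gives (5081/9851) = (9851/5081). Reduce: 9851 ≡ 4770 (mod 5081). Now have (4770/5081).
Factor out 2: 4770 = 2·2385. Since 5081 ≡ 1 (mod 8), (2/5081) = +1. Now have (2385/5081).
2385 ≡ 1 (mod 4), so quadratic reciprocity gives (2385/5081) = (5081/2385). Reduce: 5081 ≡ 311 (mod 2385). Now have (311/2385).
2385 ≡ 1 (mod 4), so quadratic reciprocity gives (311/2385) = (2385/311). Reduce: 2385 ≡ 208 (mod 311). Now have (208/311).
Factor out 2: 208 = 2^4·13. Since 311 ≡ 7 (mod 8), (2/311) = +1, and (2/311)^4 = +1. Now have (13/311).
13 ≡ 1 (mod 4), so quadratic reciprocity gives (13/311) = (311/13). Reduce: 311 ≡ 12 (mod 13). Now have (12/13).
Factor out 2: 12 = 2^2·3. Since 13 ≡ 5 (mod 8), (2/13) = -1, and (2/13)^2 = +1. Now have (3/13).
13 ≡ 1 (mod 4), so quadratic reciprocity gives (3/13) = (13/3). Reduce: 13 ≡ 1 (mod 3). Now have (1/3).
(1/3) = 1. Collecting the sign factors: 1.
The Legendre symbol is 1, so x^2 ≡ 5081 (mod 9851) has solution.

yes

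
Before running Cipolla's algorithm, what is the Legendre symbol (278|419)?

-1

Factor out 2: 278 = 2·139. Since 419 ≡ 3 (mod 8), (2|419) = -1. Now have -(139|419).
Both 139 ≡ 3 and 419 ≡ 3 (mod 4), so reciprocity gives (139|419) = -(419|139). Reduce: 419 ≡ 2 (mod 139). Now have (2|139).
Factor out 2: 2 = 2. Since 139 ≡ 3 (mod 8), (2|139) = -1. Now have -(1|139).
(1|139) = 1. Collecting the sign factors: -1.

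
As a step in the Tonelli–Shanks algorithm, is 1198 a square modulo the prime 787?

yes

(1198|787)
  = (411|787)    [1198 ≡ 411 mod 787]
  = -(787|411)    [QR: both ≡ 3 mod 4, sign flips]
  = -(376|411)    [787 ≡ 376 mod 411]
  = (47|411)    [411 ≡ 3 mod 8 ⇒ (2|411)^3 = -1]
  = -(411|47)    [QR: both ≡ 3 mod 4, sign flips]
  = -(35|47)    [411 ≡ 35 mod 47]
  = (47|35)    [QR: both ≡ 3 mod 4, sign flips]
  = (12|35)    [47 ≡ 12 mod 35]
  = (3|35)    [35 ≡ 3 mod 8 ⇒ (2|35)^2 = +1]
  = -(35|3)    [QR: both ≡ 3 mod 4, sign flips]
  = -(2|3)    [35 ≡ 2 mod 3]
  = (1|3)    [3 ≡ 3 mod 8 ⇒ (2|3) = -1]
  = 1    [(1|3) = 1]
The Legendre symbol is 1, so x^2 ≡ 1198 (mod 787) has solution.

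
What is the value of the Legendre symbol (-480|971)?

1

Pull out -1: (-480|971) = (-1|971)·(480|971). Since 971 ≡ 3 (mod 4), (-1|971) = -1. Now have -(480|971).
Factor out 2: 480 = 2^5·15. Since 971 ≡ 3 (mod 8), (2|971) = -1, and (2|971)^5 = -1. Now have (15|971).
Both 15 ≡ 3 and 971 ≡ 3 (mod 4), so reciprocity gives (15|971) = -(971|15). Reduce: 971 ≡ 11 (mod 15). Now have -(11|15).
Both 11 ≡ 3 and 15 ≡ 3 (mod 4), so reciprocity gives (11|15) = -(15|11). Reduce: 15 ≡ 4 (mod 11). Now have (4|11).
Factor out 2: 4 = 2^2. Since 11 ≡ 3 (mod 8), (2|11) = -1, and (2|11)^2 = +1. Now have (1|11).
(1|11) = 1. Collecting the sign factors: 1.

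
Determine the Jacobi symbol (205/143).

Reduce the numerator: 205 ≡ 62 (mod 143), so (205/143) = (62/143).
Factor out 2: 62 = 2·31. Since 143 ≡ 7 (mod 8), (2/143) = +1. Now have (31/143).
Both 31 ≡ 3 and 143 ≡ 3 (mod 4), so reciprocity gives (31/143) = -(143/31). Reduce: 143 ≡ 19 (mod 31). Now have -(19/31).
Both 19 ≡ 3 and 31 ≡ 3 (mod 4), so reciprocity gives (19/31) = -(31/19). Reduce: 31 ≡ 12 (mod 19). Now have (12/19).
Factor out 2: 12 = 2^2·3. Since 19 ≡ 3 (mod 8), (2/19) = -1, and (2/19)^2 = +1. Now have (3/19).
Both 3 ≡ 3 and 19 ≡ 3 (mod 4), so reciprocity gives (3/19) = -(19/3). Reduce: 19 ≡ 1 (mod 3). Now have -(1/3).
(1/3) = 1. Collecting the sign factors: -1.

-1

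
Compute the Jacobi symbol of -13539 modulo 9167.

-1

(-13539 / 9167)
  = -(13539 / 9167)    [9167 ≡ 3 mod 4 ⇒ (-1 / 9167) = -1]
  = -(4372 / 9167)    [13539 ≡ 4372 mod 9167]
  = -(1093 / 9167)    [9167 ≡ 7 mod 8 ⇒ (2 / 9167)^2 = +1]
  = -(9167 / 1093)    [QR: 1093 ≡ 1 mod 4, sign kept]
  = -(423 / 1093)    [9167 ≡ 423 mod 1093]
  = -(1093 / 423)    [QR: 1093 ≡ 1 mod 4, sign kept]
  = -(247 / 423)    [1093 ≡ 247 mod 423]
  = (423 / 247)    [QR: both ≡ 3 mod 4, sign flips]
  = (176 / 247)    [423 ≡ 176 mod 247]
  = (11 / 247)    [247 ≡ 7 mod 8 ⇒ (2 / 247)^4 = +1]
  = -(247 / 11)    [QR: both ≡ 3 mod 4, sign flips]
  = -(5 / 11)    [247 ≡ 5 mod 11]
  = -(11 / 5)    [QR: 5 ≡ 1 mod 4, sign kept]
  = -(1 / 5)    [11 ≡ 1 mod 5]
  = -1    [(1 / 5) = 1]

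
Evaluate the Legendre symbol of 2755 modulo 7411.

(2755 / 7411)
  = -(7411 / 2755)    [QR: both ≡ 3 mod 4, sign flips]
  = -(1901 / 2755)    [7411 ≡ 1901 mod 2755]
  = -(2755 / 1901)    [QR: 1901 ≡ 1 mod 4, sign kept]
  = -(854 / 1901)    [2755 ≡ 854 mod 1901]
  = (427 / 1901)    [1901 ≡ 5 mod 8 ⇒ (2 / 1901) = -1]
  = (1901 / 427)    [QR: 1901 ≡ 1 mod 4, sign kept]
  = (193 / 427)    [1901 ≡ 193 mod 427]
  = (427 / 193)    [QR: 193 ≡ 1 mod 4, sign kept]
  = (41 / 193)    [427 ≡ 41 mod 193]
  = (193 / 41)    [QR: 41 ≡ 1 mod 4, sign kept]
  = (29 / 41)    [193 ≡ 29 mod 41]
  = (41 / 29)    [QR: 29 ≡ 1 mod 4, sign kept]
  = (12 / 29)    [41 ≡ 12 mod 29]
  = (3 / 29)    [29 ≡ 5 mod 8 ⇒ (2 / 29)^2 = +1]
  = (29 / 3)    [QR: 29 ≡ 1 mod 4, sign kept]
  = (2 / 3)    [29 ≡ 2 mod 3]
  = -(1 / 3)    [3 ≡ 3 mod 8 ⇒ (2 / 3) = -1]
  = -1    [(1 / 3) = 1]

-1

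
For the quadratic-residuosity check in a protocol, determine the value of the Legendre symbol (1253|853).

Reduce the numerator: 1253 ≡ 400 (mod 853), so (1253|853) = (400|853).
Factor out 2: 400 = 2^4·25. Since 853 ≡ 5 (mod 8), (2|853) = -1, and (2|853)^4 = +1. Now have (25|853).
25 ≡ 1 (mod 4), so quadratic reciprocity gives (25|853) = (853|25). Reduce: 853 ≡ 3 (mod 25). Now have (3|25).
25 ≡ 1 (mod 4), so quadratic reciprocity gives (3|25) = (25|3). Reduce: 25 ≡ 1 (mod 3). Now have (1|3).
(1|3) = 1. Collecting the sign factors: 1.

1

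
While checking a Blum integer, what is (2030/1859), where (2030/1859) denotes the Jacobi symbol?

-1

(2030/1859)
  = (171/1859)    [2030 ≡ 171 mod 1859]
  = -(1859/171)    [QR: both ≡ 3 mod 4, sign flips]
  = -(149/171)    [1859 ≡ 149 mod 171]
  = -(171/149)    [QR: 149 ≡ 1 mod 4, sign kept]
  = -(22/149)    [171 ≡ 22 mod 149]
  = (11/149)    [149 ≡ 5 mod 8 ⇒ (2/149) = -1]
  = (149/11)    [QR: 149 ≡ 1 mod 4, sign kept]
  = (6/11)    [149 ≡ 6 mod 11]
  = -(3/11)    [11 ≡ 3 mod 8 ⇒ (2/11) = -1]
  = (11/3)    [QR: both ≡ 3 mod 4, sign flips]
  = (2/3)    [11 ≡ 2 mod 3]
  = -(1/3)    [3 ≡ 3 mod 8 ⇒ (2/3) = -1]
  = -1    [(1/3) = 1]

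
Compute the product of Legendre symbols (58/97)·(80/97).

By multiplicativity, (58·80/97) = (58/97)·(80/97).
First factor (58/97):
(58/97)
  = (29/97)    [97 ≡ 1 mod 8 ⇒ (2/97) = +1]
  = (97/29)    [QR: 29 ≡ 1 mod 4, sign kept]
  = (10/29)    [97 ≡ 10 mod 29]
  = -(5/29)    [29 ≡ 5 mod 8 ⇒ (2/29) = -1]
  = -(29/5)    [QR: 5 ≡ 1 mod 4, sign kept]
  = -(4/5)    [29 ≡ 4 mod 5]
  = -(1/5)    [5 ≡ 5 mod 8 ⇒ (2/5)^2 = +1]
  = -1    [(1/5) = 1]
Second factor (80/97):
(80/97)
  = (5/97)    [97 ≡ 1 mod 8 ⇒ (2/97)^4 = +1]
  = (97/5)    [QR: 5 ≡ 1 mod 4, sign kept]
  = (2/5)    [97 ≡ 2 mod 5]
  = -(1/5)    [5 ≡ 5 mod 8 ⇒ (2/5) = -1]
  = -1    [(1/5) = 1]
Product: (-1)·(-1) = 1.

1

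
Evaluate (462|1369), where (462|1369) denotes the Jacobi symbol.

1

(462|1369)
  = (231|1369)    [1369 ≡ 1 mod 8 ⇒ (2|1369) = +1]
  = (1369|231)    [QR: 1369 ≡ 1 mod 4, sign kept]
  = (214|231)    [1369 ≡ 214 mod 231]
  = (107|231)    [231 ≡ 7 mod 8 ⇒ (2|231) = +1]
  = -(231|107)    [QR: both ≡ 3 mod 4, sign flips]
  = -(17|107)    [231 ≡ 17 mod 107]
  = -(107|17)    [QR: 17 ≡ 1 mod 4, sign kept]
  = -(5|17)    [107 ≡ 5 mod 17]
  = -(17|5)    [QR: 5 ≡ 1 mod 4, sign kept]
  = -(2|5)    [17 ≡ 2 mod 5]
  = (1|5)    [5 ≡ 5 mod 8 ⇒ (2|5) = -1]
  = 1    [(1|5) = 1]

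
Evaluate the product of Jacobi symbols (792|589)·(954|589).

By multiplicativity, (792·954|589) = (792|589)·(954|589).
First factor (792|589):
(792|589)
  = (203|589)    [792 ≡ 203 mod 589]
  = (589|203)    [QR: 589 ≡ 1 mod 4, sign kept]
  = (183|203)    [589 ≡ 183 mod 203]
  = -(203|183)    [QR: both ≡ 3 mod 4, sign flips]
  = -(20|183)    [203 ≡ 20 mod 183]
  = -(5|183)    [183 ≡ 7 mod 8 ⇒ (2|183)^2 = +1]
  = -(183|5)    [QR: 5 ≡ 1 mod 4, sign kept]
  = -(3|5)    [183 ≡ 3 mod 5]
  = -(5|3)    [QR: 5 ≡ 1 mod 4, sign kept]
  = -(2|3)    [5 ≡ 2 mod 3]
  = (1|3)    [3 ≡ 3 mod 8 ⇒ (2|3) = -1]
  = 1    [(1|3) = 1]
Second factor (954|589):
(954|589)
  = (365|589)    [954 ≡ 365 mod 589]
  = (589|365)    [QR: 365 ≡ 1 mod 4, sign kept]
  = (224|365)    [589 ≡ 224 mod 365]
  = -(7|365)    [365 ≡ 5 mod 8 ⇒ (2|365)^5 = -1]
  = -(365|7)    [QR: 365 ≡ 1 mod 4, sign kept]
  = -(1|7)    [365 ≡ 1 mod 7]
  = -1    [(1|7) = 1]
Product: (1)·(-1) = -1.

-1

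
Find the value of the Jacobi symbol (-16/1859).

(-16/1859)
  = (1843/1859)    [-16 ≡ 1843 mod 1859]
  = -(1859/1843)    [QR: both ≡ 3 mod 4, sign flips]
  = -(16/1843)    [1859 ≡ 16 mod 1843]
  = -(1/1843)    [1843 ≡ 3 mod 8 ⇒ (2/1843)^4 = +1]
  = -1    [(1/1843) = 1]

-1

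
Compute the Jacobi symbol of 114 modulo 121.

1

Factor out 2: 114 = 2·57. Since 121 ≡ 1 (mod 8), (2|121) = +1. Now have (57|121).
57 ≡ 1 (mod 4), so quadratic reciprocity gives (57|121) = (121|57). Reduce: 121 ≡ 7 (mod 57). Now have (7|57).
57 ≡ 1 (mod 4), so quadratic reciprocity gives (7|57) = (57|7). Reduce: 57 ≡ 1 (mod 7). Now have (1|7).
(1|7) = 1. Collecting the sign factors: 1.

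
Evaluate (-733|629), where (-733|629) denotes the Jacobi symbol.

(-733|629)
  = (525|629)    [-733 ≡ 525 mod 629]
  = (629|525)    [QR: 525 ≡ 1 mod 4, sign kept]
  = (104|525)    [629 ≡ 104 mod 525]
  = -(13|525)    [525 ≡ 5 mod 8 ⇒ (2|525)^3 = -1]
  = -(525|13)    [QR: 13 ≡ 1 mod 4, sign kept]
  = -(5|13)    [525 ≡ 5 mod 13]
  = -(13|5)    [QR: 5 ≡ 1 mod 4, sign kept]
  = -(3|5)    [13 ≡ 3 mod 5]
  = -(5|3)    [QR: 5 ≡ 1 mod 4, sign kept]
  = -(2|3)    [5 ≡ 2 mod 3]
  = (1|3)    [3 ≡ 3 mod 8 ⇒ (2|3) = -1]
  = 1    [(1|3) = 1]

1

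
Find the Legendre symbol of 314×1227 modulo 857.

By multiplicativity, (314·1227 / 857) = (314 / 857)·(1227 / 857).
First factor (314 / 857):
Factor out 2: 314 = 2·157. Since 857 ≡ 1 (mod 8), (2 / 857) = +1. Now have (157 / 857).
157 ≡ 1 (mod 4), so quadratic reciprocity gives (157 / 857) = (857 / 157). Reduce: 857 ≡ 72 (mod 157). Now have (72 / 157).
Factor out 2: 72 = 2^3·9. Since 157 ≡ 5 (mod 8), (2 / 157) = -1, and (2 / 157)^3 = -1. Now have -(9 / 157).
9 ≡ 1 (mod 4), so quadratic reciprocity gives (9 / 157) = (157 / 9). Reduce: 157 ≡ 4 (mod 9). Now have -(4 / 9).
Factor out 2: 4 = 2^2. Since 9 ≡ 1 (mod 8), (2 / 9) = +1, and (2 / 9)^2 = +1. Now have -(1 / 9).
(1 / 9) = 1. Collecting the sign factors: -1.
Second factor (1227 / 857):
Reduce the numerator: 1227 ≡ 370 (mod 857), so (1227 / 857) = (370 / 857).
Factor out 2: 370 = 2·185. Since 857 ≡ 1 (mod 8), (2 / 857) = +1. Now have (185 / 857).
185 ≡ 1 (mod 4), so quadratic reciprocity gives (185 / 857) = (857 / 185). Reduce: 857 ≡ 117 (mod 185). Now have (117 / 185).
117 ≡ 1 (mod 4), so quadratic reciprocity gives (117 / 185) = (185 / 117). Reduce: 185 ≡ 68 (mod 117). Now have (68 / 117).
Factor out 2: 68 = 2^2·17. Since 117 ≡ 5 (mod 8), (2 / 117) = -1, and (2 / 117)^2 = +1. Now have (17 / 117).
17 ≡ 1 (mod 4), so quadratic reciprocity gives (17 / 117) = (117 / 17). Reduce: 117 ≡ 15 (mod 17). Now have (15 / 17).
17 ≡ 1 (mod 4), so quadratic reciprocity gives (15 / 17) = (17 / 15). Reduce: 17 ≡ 2 (mod 15). Now have (2 / 15).
Factor out 2: 2 = 2. Since 15 ≡ 7 (mod 8), (2 / 15) = +1. Now have (1 / 15).
(1 / 15) = 1. Collecting the sign factors: 1.
Product: (-1)·(1) = -1.

-1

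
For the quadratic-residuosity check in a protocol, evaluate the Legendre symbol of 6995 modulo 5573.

Reduce the numerator: 6995 ≡ 1422 (mod 5573), so (6995|5573) = (1422|5573).
Factor out 2: 1422 = 2·711. Since 5573 ≡ 5 (mod 8), (2|5573) = -1. Now have -(711|5573).
5573 ≡ 1 (mod 4), so quadratic reciprocity gives (711|5573) = (5573|711). Reduce: 5573 ≡ 596 (mod 711). Now have -(596|711).
Factor out 2: 596 = 2^2·149. Since 711 ≡ 7 (mod 8), (2|711) = +1, and (2|711)^2 = +1. Now have -(149|711).
149 ≡ 1 (mod 4), so quadratic reciprocity gives (149|711) = (711|149). Reduce: 711 ≡ 115 (mod 149). Now have -(115|149).
149 ≡ 1 (mod 4), so quadratic reciprocity gives (115|149) = (149|115). Reduce: 149 ≡ 34 (mod 115). Now have -(34|115).
Factor out 2: 34 = 2·17. Since 115 ≡ 3 (mod 8), (2|115) = -1. Now have (17|115).
17 ≡ 1 (mod 4), so quadratic reciprocity gives (17|115) = (115|17). Reduce: 115 ≡ 13 (mod 17). Now have (13|17).
13 ≡ 1 (mod 4), so quadratic reciprocity gives (13|17) = (17|13). Reduce: 17 ≡ 4 (mod 13). Now have (4|13).
Factor out 2: 4 = 2^2. Since 13 ≡ 5 (mod 8), (2|13) = -1, and (2|13)^2 = +1. Now have (1|13).
(1|13) = 1. Collecting the sign factors: 1.

1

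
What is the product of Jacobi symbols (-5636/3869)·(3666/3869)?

By multiplicativity, (-5636·3666/3869) = (-5636/3869)·(3666/3869).
First factor (-5636/3869):
(-5636/3869)
  = (2102/3869)    [-5636 ≡ 2102 mod 3869]
  = -(1051/3869)    [3869 ≡ 5 mod 8 ⇒ (2/3869) = -1]
  = -(3869/1051)    [QR: 3869 ≡ 1 mod 4, sign kept]
  = -(716/1051)    [3869 ≡ 716 mod 1051]
  = -(179/1051)    [1051 ≡ 3 mod 8 ⇒ (2/1051)^2 = +1]
  = (1051/179)    [QR: both ≡ 3 mod 4, sign flips]
  = (156/179)    [1051 ≡ 156 mod 179]
  = (39/179)    [179 ≡ 3 mod 8 ⇒ (2/179)^2 = +1]
  = -(179/39)    [QR: both ≡ 3 mod 4, sign flips]
  = -(23/39)    [179 ≡ 23 mod 39]
  = (39/23)    [QR: both ≡ 3 mod 4, sign flips]
  = (16/23)    [39 ≡ 16 mod 23]
  = (1/23)    [23 ≡ 7 mod 8 ⇒ (2/23)^4 = +1]
  = 1    [(1/23) = 1]
Second factor (3666/3869):
(3666/3869)
  = -(1833/3869)    [3869 ≡ 5 mod 8 ⇒ (2/3869) = -1]
  = -(3869/1833)    [QR: 1833 ≡ 1 mod 4, sign kept]
  = -(203/1833)    [3869 ≡ 203 mod 1833]
  = -(1833/203)    [QR: 1833 ≡ 1 mod 4, sign kept]
  = -(6/203)    [1833 ≡ 6 mod 203]
  = (3/203)    [203 ≡ 3 mod 8 ⇒ (2/203) = -1]
  = -(203/3)    [QR: both ≡ 3 mod 4, sign flips]
  = -(2/3)    [203 ≡ 2 mod 3]
  = (1/3)    [3 ≡ 3 mod 8 ⇒ (2/3) = -1]
  = 1    [(1/3) = 1]
Product: (1)·(1) = 1.

1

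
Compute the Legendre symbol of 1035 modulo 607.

(1035 / 607)
  = (428 / 607)    [1035 ≡ 428 mod 607]
  = (107 / 607)    [607 ≡ 7 mod 8 ⇒ (2 / 607)^2 = +1]
  = -(607 / 107)    [QR: both ≡ 3 mod 4, sign flips]
  = -(72 / 107)    [607 ≡ 72 mod 107]
  = (9 / 107)    [107 ≡ 3 mod 8 ⇒ (2 / 107)^3 = -1]
  = (107 / 9)    [QR: 9 ≡ 1 mod 4, sign kept]
  = (8 / 9)    [107 ≡ 8 mod 9]
  = (1 / 9)    [9 ≡ 1 mod 8 ⇒ (2 / 9)^3 = +1]
  = 1    [(1 / 9) = 1]

1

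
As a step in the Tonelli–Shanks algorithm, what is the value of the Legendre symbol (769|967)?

-1

(769|967)
  = (967|769)    [QR: 769 ≡ 1 mod 4, sign kept]
  = (198|769)    [967 ≡ 198 mod 769]
  = (99|769)    [769 ≡ 1 mod 8 ⇒ (2|769) = +1]
  = (769|99)    [QR: 769 ≡ 1 mod 4, sign kept]
  = (76|99)    [769 ≡ 76 mod 99]
  = (19|99)    [99 ≡ 3 mod 8 ⇒ (2|99)^2 = +1]
  = -(99|19)    [QR: both ≡ 3 mod 4, sign flips]
  = -(4|19)    [99 ≡ 4 mod 19]
  = -(1|19)    [19 ≡ 3 mod 8 ⇒ (2|19)^2 = +1]
  = -1    [(1|19) = 1]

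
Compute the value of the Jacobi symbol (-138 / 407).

(-138 / 407)
  = (269 / 407)    [-138 ≡ 269 mod 407]
  = (407 / 269)    [QR: 269 ≡ 1 mod 4, sign kept]
  = (138 / 269)    [407 ≡ 138 mod 269]
  = -(69 / 269)    [269 ≡ 5 mod 8 ⇒ (2 / 269) = -1]
  = -(269 / 69)    [QR: 69 ≡ 1 mod 4, sign kept]
  = -(62 / 69)    [269 ≡ 62 mod 69]
  = (31 / 69)    [69 ≡ 5 mod 8 ⇒ (2 / 69) = -1]
  = (69 / 31)    [QR: 69 ≡ 1 mod 4, sign kept]
  = (7 / 31)    [69 ≡ 7 mod 31]
  = -(31 / 7)    [QR: both ≡ 3 mod 4, sign flips]
  = -(3 / 7)    [31 ≡ 3 mod 7]
  = (7 / 3)    [QR: both ≡ 3 mod 4, sign flips]
  = (1 / 3)    [7 ≡ 1 mod 3]
  = 1    [(1 / 3) = 1]

1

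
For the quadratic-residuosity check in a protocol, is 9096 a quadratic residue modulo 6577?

no

Reduce the numerator: 9096 ≡ 2519 (mod 6577), so (9096|6577) = (2519|6577).
6577 ≡ 1 (mod 4), so quadratic reciprocity gives (2519|6577) = (6577|2519). Reduce: 6577 ≡ 1539 (mod 2519). Now have (1539|2519).
Both 1539 ≡ 3 and 2519 ≡ 3 (mod 4), so reciprocity gives (1539|2519) = -(2519|1539). Reduce: 2519 ≡ 980 (mod 1539). Now have -(980|1539).
Factor out 2: 980 = 2^2·245. Since 1539 ≡ 3 (mod 8), (2|1539) = -1, and (2|1539)^2 = +1. Now have -(245|1539).
245 ≡ 1 (mod 4), so quadratic reciprocity gives (245|1539) = (1539|245). Reduce: 1539 ≡ 69 (mod 245). Now have -(69|245).
69 ≡ 1 (mod 4), so quadratic reciprocity gives (69|245) = (245|69). Reduce: 245 ≡ 38 (mod 69). Now have -(38|69).
Factor out 2: 38 = 2·19. Since 69 ≡ 5 (mod 8), (2|69) = -1. Now have (19|69).
69 ≡ 1 (mod 4), so quadratic reciprocity gives (19|69) = (69|19). Reduce: 69 ≡ 12 (mod 19). Now have (12|19).
Factor out 2: 12 = 2^2·3. Since 19 ≡ 3 (mod 8), (2|19) = -1, and (2|19)^2 = +1. Now have (3|19).
Both 3 ≡ 3 and 19 ≡ 3 (mod 4), so reciprocity gives (3|19) = -(19|3). Reduce: 19 ≡ 1 (mod 3). Now have -(1|3).
(1|3) = 1. Collecting the sign factors: -1.
The Legendre symbol is -1, so x^2 ≡ 9096 (mod 6577) has no solution.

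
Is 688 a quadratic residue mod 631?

Reduce the numerator: 688 ≡ 57 (mod 631), so (688|631) = (57|631).
57 ≡ 1 (mod 4), so quadratic reciprocity gives (57|631) = (631|57). Reduce: 631 ≡ 4 (mod 57). Now have (4|57).
Factor out 2: 4 = 2^2. Since 57 ≡ 1 (mod 8), (2|57) = +1, and (2|57)^2 = +1. Now have (1|57).
(1|57) = 1. Collecting the sign factors: 1.
The Legendre symbol is 1, so x^2 ≡ 688 (mod 631) has solution.

yes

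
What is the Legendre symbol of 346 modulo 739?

-1

(346/739)
  = -(173/739)    [739 ≡ 3 mod 8 ⇒ (2/739) = -1]
  = -(739/173)    [QR: 173 ≡ 1 mod 4, sign kept]
  = -(47/173)    [739 ≡ 47 mod 173]
  = -(173/47)    [QR: 173 ≡ 1 mod 4, sign kept]
  = -(32/47)    [173 ≡ 32 mod 47]
  = -(1/47)    [47 ≡ 7 mod 8 ⇒ (2/47)^5 = +1]
  = -1    [(1/47) = 1]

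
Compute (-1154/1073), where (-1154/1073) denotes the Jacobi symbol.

(-1154/1073)
  = (1154/1073)    [1073 ≡ 1 mod 4 ⇒ (-1/1073) = +1]
  = (81/1073)    [1154 ≡ 81 mod 1073]
  = (1073/81)    [QR: 81 ≡ 1 mod 4, sign kept]
  = (20/81)    [1073 ≡ 20 mod 81]
  = (5/81)    [81 ≡ 1 mod 8 ⇒ (2/81)^2 = +1]
  = (81/5)    [QR: 5 ≡ 1 mod 4, sign kept]
  = (1/5)    [81 ≡ 1 mod 5]
  = 1    [(1/5) = 1]

1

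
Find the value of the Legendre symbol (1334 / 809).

(1334 / 809)
  = (525 / 809)    [1334 ≡ 525 mod 809]
  = (809 / 525)    [QR: 525 ≡ 1 mod 4, sign kept]
  = (284 / 525)    [809 ≡ 284 mod 525]
  = (71 / 525)    [525 ≡ 5 mod 8 ⇒ (2 / 525)^2 = +1]
  = (525 / 71)    [QR: 525 ≡ 1 mod 4, sign kept]
  = (28 / 71)    [525 ≡ 28 mod 71]
  = (7 / 71)    [71 ≡ 7 mod 8 ⇒ (2 / 71)^2 = +1]
  = -(71 / 7)    [QR: both ≡ 3 mod 4, sign flips]
  = -(1 / 7)    [71 ≡ 1 mod 7]
  = -1    [(1 / 7) = 1]

-1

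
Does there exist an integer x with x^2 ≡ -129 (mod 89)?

yes

Reduce the numerator: -129 ≡ 49 (mod 89), so (-129|89) = (49|89).
49 ≡ 1 (mod 4), so quadratic reciprocity gives (49|89) = (89|49). Reduce: 89 ≡ 40 (mod 49). Now have (40|49).
Factor out 2: 40 = 2^3·5. Since 49 ≡ 1 (mod 8), (2|49) = +1, and (2|49)^3 = +1. Now have (5|49).
5 ≡ 1 (mod 4), so quadratic reciprocity gives (5|49) = (49|5). Reduce: 49 ≡ 4 (mod 5). Now have (4|5).
Factor out 2: 4 = 2^2. Since 5 ≡ 5 (mod 8), (2|5) = -1, and (2|5)^2 = +1. Now have (1|5).
(1|5) = 1. Collecting the sign factors: 1.
The Legendre symbol is 1, so x^2 ≡ -129 (mod 89) has solution.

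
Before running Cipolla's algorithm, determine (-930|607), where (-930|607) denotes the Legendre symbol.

1

(-930|607)
  = (284|607)    [-930 ≡ 284 mod 607]
  = (71|607)    [607 ≡ 7 mod 8 ⇒ (2|607)^2 = +1]
  = -(607|71)    [QR: both ≡ 3 mod 4, sign flips]
  = -(39|71)    [607 ≡ 39 mod 71]
  = (71|39)    [QR: both ≡ 3 mod 4, sign flips]
  = (32|39)    [71 ≡ 32 mod 39]
  = (1|39)    [39 ≡ 7 mod 8 ⇒ (2|39)^5 = +1]
  = 1    [(1|39) = 1]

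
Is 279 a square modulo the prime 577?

577 ≡ 1 (mod 4), so quadratic reciprocity gives (279/577) = (577/279). Reduce: 577 ≡ 19 (mod 279). Now have (19/279).
Both 19 ≡ 3 and 279 ≡ 3 (mod 4), so reciprocity gives (19/279) = -(279/19). Reduce: 279 ≡ 13 (mod 19). Now have -(13/19).
13 ≡ 1 (mod 4), so quadratic reciprocity gives (13/19) = (19/13). Reduce: 19 ≡ 6 (mod 13). Now have -(6/13).
Factor out 2: 6 = 2·3. Since 13 ≡ 5 (mod 8), (2/13) = -1. Now have (3/13).
13 ≡ 1 (mod 4), so quadratic reciprocity gives (3/13) = (13/3). Reduce: 13 ≡ 1 (mod 3). Now have (1/3).
(1/3) = 1. Collecting the sign factors: 1.
The Legendre symbol is 1, so x^2 ≡ 279 (mod 577) has solution.

yes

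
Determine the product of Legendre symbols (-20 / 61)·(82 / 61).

-1

By multiplicativity, (-20·82 / 61) = (-20 / 61)·(82 / 61).
First factor (-20 / 61):
(-20 / 61)
  = (20 / 61)    [61 ≡ 1 mod 4 ⇒ (-1 / 61) = +1]
  = (5 / 61)    [61 ≡ 5 mod 8 ⇒ (2 / 61)^2 = +1]
  = (61 / 5)    [QR: 5 ≡ 1 mod 4, sign kept]
  = (1 / 5)    [61 ≡ 1 mod 5]
  = 1    [(1 / 5) = 1]
Second factor (82 / 61):
(82 / 61)
  = (21 / 61)    [82 ≡ 21 mod 61]
  = (61 / 21)    [QR: 21 ≡ 1 mod 4, sign kept]
  = (19 / 21)    [61 ≡ 19 mod 21]
  = (21 / 19)    [QR: 21 ≡ 1 mod 4, sign kept]
  = (2 / 19)    [21 ≡ 2 mod 19]
  = -(1 / 19)    [19 ≡ 3 mod 8 ⇒ (2 / 19) = -1]
  = -1    [(1 / 19) = 1]
Product: (1)·(-1) = -1.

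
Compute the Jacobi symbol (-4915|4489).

1

Reduce the numerator: -4915 ≡ 4063 (mod 4489), so (-4915|4489) = (4063|4489).
4489 ≡ 1 (mod 4), so quadratic reciprocity gives (4063|4489) = (4489|4063). Reduce: 4489 ≡ 426 (mod 4063). Now have (426|4063).
Factor out 2: 426 = 2·213. Since 4063 ≡ 7 (mod 8), (2|4063) = +1. Now have (213|4063).
213 ≡ 1 (mod 4), so quadratic reciprocity gives (213|4063) = (4063|213). Reduce: 4063 ≡ 16 (mod 213). Now have (16|213).
Factor out 2: 16 = 2^4. Since 213 ≡ 5 (mod 8), (2|213) = -1, and (2|213)^4 = +1. Now have (1|213).
(1|213) = 1. Collecting the sign factors: 1.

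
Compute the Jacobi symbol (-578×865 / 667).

By multiplicativity, (-578·865 / 667) = (-578 / 667)·(865 / 667).
First factor (-578 / 667):
Reduce the numerator: -578 ≡ 89 (mod 667), so (-578 / 667) = (89 / 667).
89 ≡ 1 (mod 4), so quadratic reciprocity gives (89 / 667) = (667 / 89). Reduce: 667 ≡ 44 (mod 89). Now have (44 / 89).
Factor out 2: 44 = 2^2·11. Since 89 ≡ 1 (mod 8), (2 / 89) = +1, and (2 / 89)^2 = +1. Now have (11 / 89).
89 ≡ 1 (mod 4), so quadratic reciprocity gives (11 / 89) = (89 / 11). Reduce: 89 ≡ 1 (mod 11). Now have (1 / 11).
(1 / 11) = 1. Collecting the sign factors: 1.
Second factor (865 / 667):
Reduce the numerator: 865 ≡ 198 (mod 667), so (865 / 667) = (198 / 667).
Factor out 2: 198 = 2·99. Since 667 ≡ 3 (mod 8), (2 / 667) = -1. Now have -(99 / 667).
Both 99 ≡ 3 and 667 ≡ 3 (mod 4), so reciprocity gives (99 / 667) = -(667 / 99). Reduce: 667 ≡ 73 (mod 99). Now have (73 / 99).
73 ≡ 1 (mod 4), so quadratic reciprocity gives (73 / 99) = (99 / 73). Reduce: 99 ≡ 26 (mod 73). Now have (26 / 73).
Factor out 2: 26 = 2·13. Since 73 ≡ 1 (mod 8), (2 / 73) = +1. Now have (13 / 73).
13 ≡ 1 (mod 4), so quadratic reciprocity gives (13 / 73) = (73 / 13). Reduce: 73 ≡ 8 (mod 13). Now have (8 / 13).
Factor out 2: 8 = 2^3. Since 13 ≡ 5 (mod 8), (2 / 13) = -1, and (2 / 13)^3 = -1. Now have -(1 / 13).
(1 / 13) = 1. Collecting the sign factors: -1.
Product: (1)·(-1) = -1.

-1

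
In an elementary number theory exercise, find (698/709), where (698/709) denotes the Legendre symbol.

1

Factor out 2: 698 = 2·349. Since 709 ≡ 5 (mod 8), (2/709) = -1. Now have -(349/709).
349 ≡ 1 (mod 4), so quadratic reciprocity gives (349/709) = (709/349). Reduce: 709 ≡ 11 (mod 349). Now have -(11/349).
349 ≡ 1 (mod 4), so quadratic reciprocity gives (11/349) = (349/11). Reduce: 349 ≡ 8 (mod 11). Now have -(8/11).
Factor out 2: 8 = 2^3. Since 11 ≡ 3 (mod 8), (2/11) = -1, and (2/11)^3 = -1. Now have (1/11).
(1/11) = 1. Collecting the sign factors: 1.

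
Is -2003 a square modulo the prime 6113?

no

(-2003/6113)
  = (2003/6113)    [6113 ≡ 1 mod 4 ⇒ (-1/6113) = +1]
  = (6113/2003)    [QR: 6113 ≡ 1 mod 4, sign kept]
  = (104/2003)    [6113 ≡ 104 mod 2003]
  = -(13/2003)    [2003 ≡ 3 mod 8 ⇒ (2/2003)^3 = -1]
  = -(2003/13)    [QR: 13 ≡ 1 mod 4, sign kept]
  = -(1/13)    [2003 ≡ 1 mod 13]
  = -1    [(1/13) = 1]
(-2003/6113) = -1, and 6113 is prime, so -2003 is not a quadratic residue mod 6113.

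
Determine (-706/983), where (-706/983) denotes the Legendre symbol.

-1

Reduce the numerator: -706 ≡ 277 (mod 983), so (-706/983) = (277/983).
277 ≡ 1 (mod 4), so quadratic reciprocity gives (277/983) = (983/277). Reduce: 983 ≡ 152 (mod 277). Now have (152/277).
Factor out 2: 152 = 2^3·19. Since 277 ≡ 5 (mod 8), (2/277) = -1, and (2/277)^3 = -1. Now have -(19/277).
277 ≡ 1 (mod 4), so quadratic reciprocity gives (19/277) = (277/19). Reduce: 277 ≡ 11 (mod 19). Now have -(11/19).
Both 11 ≡ 3 and 19 ≡ 3 (mod 4), so reciprocity gives (11/19) = -(19/11). Reduce: 19 ≡ 8 (mod 11). Now have (8/11).
Factor out 2: 8 = 2^3. Since 11 ≡ 3 (mod 8), (2/11) = -1, and (2/11)^3 = -1. Now have -(1/11).
(1/11) = 1. Collecting the sign factors: -1.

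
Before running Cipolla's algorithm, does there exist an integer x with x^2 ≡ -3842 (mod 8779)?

yes

Pull out -1: (-3842|8779) = (-1|8779)·(3842|8779). Since 8779 ≡ 3 (mod 4), (-1|8779) = -1. Now have -(3842|8779).
Factor out 2: 3842 = 2·1921. Since 8779 ≡ 3 (mod 8), (2|8779) = -1. Now have (1921|8779).
1921 ≡ 1 (mod 4), so quadratic reciprocity gives (1921|8779) = (8779|1921). Reduce: 8779 ≡ 1095 (mod 1921). Now have (1095|1921).
1921 ≡ 1 (mod 4), so quadratic reciprocity gives (1095|1921) = (1921|1095). Reduce: 1921 ≡ 826 (mod 1095). Now have (826|1095).
Factor out 2: 826 = 2·413. Since 1095 ≡ 7 (mod 8), (2|1095) = +1. Now have (413|1095).
413 ≡ 1 (mod 4), so quadratic reciprocity gives (413|1095) = (1095|413). Reduce: 1095 ≡ 269 (mod 413). Now have (269|413).
269 ≡ 1 (mod 4), so quadratic reciprocity gives (269|413) = (413|269). Reduce: 413 ≡ 144 (mod 269). Now have (144|269).
Factor out 2: 144 = 2^4·9. Since 269 ≡ 5 (mod 8), (2|269) = -1, and (2|269)^4 = +1. Now have (9|269).
9 ≡ 1 (mod 4), so quadratic reciprocity gives (9|269) = (269|9). Reduce: 269 ≡ 8 (mod 9). Now have (8|9).
Factor out 2: 8 = 2^3. Since 9 ≡ 1 (mod 8), (2|9) = +1, and (2|9)^3 = +1. Now have (1|9).
(1|9) = 1. Collecting the sign factors: 1.
(-3842|8779) = 1, and 8779 is prime, so -3842 is a quadratic residue mod 8779.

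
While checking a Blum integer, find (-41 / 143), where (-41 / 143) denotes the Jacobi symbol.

Reduce the numerator: -41 ≡ 102 (mod 143), so (-41 / 143) = (102 / 143).
Factor out 2: 102 = 2·51. Since 143 ≡ 7 (mod 8), (2 / 143) = +1. Now have (51 / 143).
Both 51 ≡ 3 and 143 ≡ 3 (mod 4), so reciprocity gives (51 / 143) = -(143 / 51). Reduce: 143 ≡ 41 (mod 51). Now have -(41 / 51).
41 ≡ 1 (mod 4), so quadratic reciprocity gives (41 / 51) = (51 / 41). Reduce: 51 ≡ 10 (mod 41). Now have -(10 / 41).
Factor out 2: 10 = 2·5. Since 41 ≡ 1 (mod 8), (2 / 41) = +1. Now have -(5 / 41).
5 ≡ 1 (mod 4), so quadratic reciprocity gives (5 / 41) = (41 / 5). Reduce: 41 ≡ 1 (mod 5). Now have -(1 / 5).
(1 / 5) = 1. Collecting the sign factors: -1.

-1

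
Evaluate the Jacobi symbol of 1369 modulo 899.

1

Reduce the numerator: 1369 ≡ 470 (mod 899), so (1369 / 899) = (470 / 899).
Factor out 2: 470 = 2·235. Since 899 ≡ 3 (mod 8), (2 / 899) = -1. Now have -(235 / 899).
Both 235 ≡ 3 and 899 ≡ 3 (mod 4), so reciprocity gives (235 / 899) = -(899 / 235). Reduce: 899 ≡ 194 (mod 235). Now have (194 / 235).
Factor out 2: 194 = 2·97. Since 235 ≡ 3 (mod 8), (2 / 235) = -1. Now have -(97 / 235).
97 ≡ 1 (mod 4), so quadratic reciprocity gives (97 / 235) = (235 / 97). Reduce: 235 ≡ 41 (mod 97). Now have -(41 / 97).
41 ≡ 1 (mod 4), so quadratic reciprocity gives (41 / 97) = (97 / 41). Reduce: 97 ≡ 15 (mod 41). Now have -(15 / 41).
41 ≡ 1 (mod 4), so quadratic reciprocity gives (15 / 41) = (41 / 15). Reduce: 41 ≡ 11 (mod 15). Now have -(11 / 15).
Both 11 ≡ 3 and 15 ≡ 3 (mod 4), so reciprocity gives (11 / 15) = -(15 / 11). Reduce: 15 ≡ 4 (mod 11). Now have (4 / 11).
Factor out 2: 4 = 2^2. Since 11 ≡ 3 (mod 8), (2 / 11) = -1, and (2 / 11)^2 = +1. Now have (1 / 11).
(1 / 11) = 1. Collecting the sign factors: 1.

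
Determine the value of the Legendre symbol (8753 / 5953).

-1

Reduce the numerator: 8753 ≡ 2800 (mod 5953), so (8753 / 5953) = (2800 / 5953).
Factor out 2: 2800 = 2^4·175. Since 5953 ≡ 1 (mod 8), (2 / 5953) = +1, and (2 / 5953)^4 = +1. Now have (175 / 5953).
5953 ≡ 1 (mod 4), so quadratic reciprocity gives (175 / 5953) = (5953 / 175). Reduce: 5953 ≡ 3 (mod 175). Now have (3 / 175).
Both 3 ≡ 3 and 175 ≡ 3 (mod 4), so reciprocity gives (3 / 175) = -(175 / 3). Reduce: 175 ≡ 1 (mod 3). Now have -(1 / 3).
(1 / 3) = 1. Collecting the sign factors: -1.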